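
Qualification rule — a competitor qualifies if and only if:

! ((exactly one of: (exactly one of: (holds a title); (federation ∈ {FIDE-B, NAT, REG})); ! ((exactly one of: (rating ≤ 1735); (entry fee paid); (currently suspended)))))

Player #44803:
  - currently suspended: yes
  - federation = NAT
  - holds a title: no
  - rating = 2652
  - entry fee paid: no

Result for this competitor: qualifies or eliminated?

Eliminated

Atomic conditions:
  holds a title: no → false
  federation ∈ {FIDE-B, NAT, REG}: NAT is in the set → true
  rating ≤ 1735: 2652 ≤ 1735 is false
  entry fee paid: no → false
  currently suspended: yes → true
Combine:
[1.1] exactly-one(false, true) = true
[1.2.1] exactly-one(false, false, true) = true
[1.2] NOT true = false
[1] exactly-one(true, false) = true
[root] NOT true = false
Overall: false → eliminated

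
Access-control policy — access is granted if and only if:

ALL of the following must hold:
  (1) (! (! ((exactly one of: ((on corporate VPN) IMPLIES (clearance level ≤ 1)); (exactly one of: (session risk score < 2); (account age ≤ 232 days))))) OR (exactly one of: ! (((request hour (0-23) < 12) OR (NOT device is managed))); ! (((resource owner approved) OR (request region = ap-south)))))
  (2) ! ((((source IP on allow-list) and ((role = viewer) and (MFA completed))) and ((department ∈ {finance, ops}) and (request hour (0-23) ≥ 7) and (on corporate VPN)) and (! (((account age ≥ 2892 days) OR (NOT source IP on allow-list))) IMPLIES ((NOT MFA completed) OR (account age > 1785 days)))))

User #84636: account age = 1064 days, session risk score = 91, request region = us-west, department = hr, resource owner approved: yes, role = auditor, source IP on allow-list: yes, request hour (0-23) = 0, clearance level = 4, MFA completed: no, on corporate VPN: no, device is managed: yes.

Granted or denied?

Granted

Atomic conditions:
  on corporate VPN: no → false
  clearance level ≤ 1: 4 ≤ 1 is false
  session risk score < 2: 91 < 2 is false
  account age ≤ 232 days: 1064 ≤ 232 is false
  request hour (0-23) < 12: 0 < 12 is true
  NOT device is managed: yes → false
  resource owner approved: yes → true
  request region = ap-south: us-west == ap-south is false
  source IP on allow-list: yes → true
  role = viewer: auditor == viewer is false
  MFA completed: no → false
  department ∈ {finance, ops}: hr is not in the set → false
  request hour (0-23) ≥ 7: 0 ≥ 7 is false
  account age ≥ 2892 days: 1064 ≥ 2892 is false
  NOT source IP on allow-list: yes → false
  NOT MFA completed: no → true
  account age > 1785 days: 1064 > 1785 is false
Combine:
[1.1.1.1.1] false → false (antecedent false ⇒ implication holds) = true
[1.1.1.1.2] exactly-one(false, false) = false
[1.1.1.1] exactly-one(true, false) = true
[1.1.1] NOT true = false
[1.1] NOT false = true
[1.2.1.1] true OR false = true
[1.2.1] NOT true = false
[1.2.2.1] true OR false = true
[1.2.2] NOT true = false
[1.2] exactly-one(false, false) = false
[1] true OR false = true
[2.1.1.2] false AND false = false
[2.1.1] true AND false = false
[2.1.2] false AND false AND false = false
[2.1.3.1.1] false OR false = false
[2.1.3.1] NOT false = true
[2.1.3.2] true OR false = true
[2.1.3] true → true = true
[2.1] false AND false AND true = false
[2] NOT false = true
[root] true AND true = true
Overall: true → granted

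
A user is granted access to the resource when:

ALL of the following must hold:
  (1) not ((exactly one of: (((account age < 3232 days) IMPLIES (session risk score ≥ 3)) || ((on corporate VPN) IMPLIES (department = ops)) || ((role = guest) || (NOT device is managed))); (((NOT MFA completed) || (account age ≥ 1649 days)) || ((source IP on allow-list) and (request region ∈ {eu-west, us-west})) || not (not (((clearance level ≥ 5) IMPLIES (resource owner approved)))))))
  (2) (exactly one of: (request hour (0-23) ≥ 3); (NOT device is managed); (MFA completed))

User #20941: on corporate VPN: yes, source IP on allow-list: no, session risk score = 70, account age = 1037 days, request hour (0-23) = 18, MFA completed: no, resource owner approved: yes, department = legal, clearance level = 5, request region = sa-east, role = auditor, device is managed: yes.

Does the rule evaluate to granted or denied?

Granted

Atomic conditions:
  account age < 3232 days: 1037 < 3232 is true
  session risk score ≥ 3: 70 ≥ 3 is true
  on corporate VPN: yes → true
  department = ops: legal == ops is false
  role = guest: auditor == guest is false
  NOT device is managed: yes → false
  NOT MFA completed: no → true
  account age ≥ 1649 days: 1037 ≥ 1649 is false
  source IP on allow-list: no → false
  request region ∈ {eu-west, us-west}: sa-east is not in the set → false
  clearance level ≥ 5: 5 ≥ 5 is true
  resource owner approved: yes → true
  request hour (0-23) ≥ 3: 18 ≥ 3 is true
  MFA completed: no → false
Combine:
[1.1.1.1] true → true = true
[1.1.1.2] true → false = false
[1.1.1.3] false OR false = false
[1.1.1] true OR false OR false = true
[1.1.2.1] true OR false = true
[1.1.2.2] false AND false = false
[1.1.2.3.1.1] true → true = true
[1.1.2.3.1] NOT true = false
[1.1.2.3] NOT false = true
[1.1.2] true OR false OR true = true
[1.1] exactly-one(true, true) = false
[1] NOT false = true
[2] exactly-one(true, false, false) = true
[root] true AND true = true
Overall: true → granted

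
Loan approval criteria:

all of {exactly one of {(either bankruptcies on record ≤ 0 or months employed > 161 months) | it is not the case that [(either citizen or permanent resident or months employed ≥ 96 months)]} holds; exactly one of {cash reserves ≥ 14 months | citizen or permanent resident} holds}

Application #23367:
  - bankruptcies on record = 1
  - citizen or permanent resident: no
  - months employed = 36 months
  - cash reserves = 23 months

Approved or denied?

Atomic conditions:
  bankruptcies on record ≤ 0: 1 ≤ 0 is false
  months employed > 161 months: 36 > 161 is false
  citizen or permanent resident: no → false
  months employed ≥ 96 months: 36 ≥ 96 is false
  cash reserves ≥ 14 months: 23 ≥ 14 is true
Combine:
[1.1] false OR false = false
[1.2.1] false OR false = false
[1.2] NOT false = true
[1] exactly-one(false, true) = true
[2] exactly-one(true, false) = true
[root] true AND true = true
Overall: true → approved

Approved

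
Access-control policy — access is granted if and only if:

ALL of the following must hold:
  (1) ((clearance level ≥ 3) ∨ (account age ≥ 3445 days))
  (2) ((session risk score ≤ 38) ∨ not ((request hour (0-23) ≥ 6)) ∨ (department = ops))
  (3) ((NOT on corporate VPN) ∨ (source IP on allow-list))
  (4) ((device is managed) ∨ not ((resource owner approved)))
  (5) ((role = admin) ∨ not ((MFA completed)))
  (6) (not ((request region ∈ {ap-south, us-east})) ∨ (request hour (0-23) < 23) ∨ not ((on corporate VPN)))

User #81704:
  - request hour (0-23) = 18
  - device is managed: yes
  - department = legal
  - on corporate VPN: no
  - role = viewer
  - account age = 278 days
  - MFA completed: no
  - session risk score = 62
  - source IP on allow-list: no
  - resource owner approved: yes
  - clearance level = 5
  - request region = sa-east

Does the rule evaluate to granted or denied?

Denied

Atomic conditions:
  clearance level ≥ 3: 5 ≥ 3 is true
  account age ≥ 3445 days: 278 ≥ 3445 is false
  session risk score ≤ 38: 62 ≤ 38 is false
  request hour (0-23) ≥ 6: 18 ≥ 6 is true
  department = ops: legal == ops is false
  NOT on corporate VPN: no → true
  source IP on allow-list: no → false
  device is managed: yes → true
  resource owner approved: yes → true
  role = admin: viewer == admin is false
  MFA completed: no → false
  request region ∈ {ap-south, us-east}: sa-east is not in the set → false
  request hour (0-23) < 23: 18 < 23 is true
  on corporate VPN: no → false
Combine:
[1] true OR false = true
[2.2] NOT true = false
[2] false OR false OR false = false
[3] true OR false = true
[4.2] NOT true = false
[4] true OR false = true
[5.2] NOT false = true
[5] false OR true = true
[6.1] NOT false = true
[6.3] NOT false = true
[6] true OR true OR true = true
[root] true AND false AND true AND true AND true AND true = false
Overall: false → denied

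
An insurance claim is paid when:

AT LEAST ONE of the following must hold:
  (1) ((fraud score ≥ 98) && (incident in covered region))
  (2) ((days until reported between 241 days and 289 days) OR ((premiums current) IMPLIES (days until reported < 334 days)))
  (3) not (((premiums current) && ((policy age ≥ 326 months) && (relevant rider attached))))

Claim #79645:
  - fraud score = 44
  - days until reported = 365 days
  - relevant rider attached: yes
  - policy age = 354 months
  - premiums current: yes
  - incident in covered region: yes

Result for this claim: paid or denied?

Atomic conditions:
  fraud score ≥ 98: 44 ≥ 98 is false
  incident in covered region: yes → true
  days until reported between 241 days and 289 days: 365 in [241, 289] is false
  premiums current: yes → true
  days until reported < 334 days: 365 < 334 is false
  policy age ≥ 326 months: 354 ≥ 326 is true
  relevant rider attached: yes → true
Combine:
[1] false AND true = false
[2.2] true → false = false
[2] false OR false = false
[3.1.2] true AND true = true
[3.1] true AND true = true
[3] NOT true = false
[root] false OR false OR false = false
Overall: false → denied

Denied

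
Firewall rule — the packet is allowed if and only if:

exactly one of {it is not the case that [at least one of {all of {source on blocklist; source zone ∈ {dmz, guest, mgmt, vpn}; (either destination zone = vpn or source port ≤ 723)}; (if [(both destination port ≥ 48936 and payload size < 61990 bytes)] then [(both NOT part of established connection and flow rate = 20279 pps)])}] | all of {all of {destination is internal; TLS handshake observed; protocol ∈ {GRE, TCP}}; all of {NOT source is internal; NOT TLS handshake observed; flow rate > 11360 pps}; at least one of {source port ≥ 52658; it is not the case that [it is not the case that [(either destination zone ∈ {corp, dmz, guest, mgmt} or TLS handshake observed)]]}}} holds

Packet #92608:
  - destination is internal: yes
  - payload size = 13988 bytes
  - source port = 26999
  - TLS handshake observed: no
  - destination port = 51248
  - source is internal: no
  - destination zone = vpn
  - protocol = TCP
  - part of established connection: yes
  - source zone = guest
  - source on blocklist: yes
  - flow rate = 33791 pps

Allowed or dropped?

Atomic conditions:
  source on blocklist: yes → true
  source zone ∈ {dmz, guest, mgmt, vpn}: guest is in the set → true
  destination zone = vpn: vpn == vpn is true
  source port ≤ 723: 26999 ≤ 723 is false
  destination port ≥ 48936: 51248 ≥ 48936 is true
  payload size < 61990 bytes: 13988 < 61990 is true
  NOT part of established connection: yes → false
  flow rate = 20279 pps: 33791 == 20279 is false
  destination is internal: yes → true
  TLS handshake observed: no → false
  protocol ∈ {GRE, TCP}: TCP is in the set → true
  NOT source is internal: no → true
  NOT TLS handshake observed: no → true
  flow rate > 11360 pps: 33791 > 11360 is true
  source port ≥ 52658: 26999 ≥ 52658 is false
  destination zone ∈ {corp, dmz, guest, mgmt}: vpn is not in the set → false
Combine:
[1.1.1.3] true OR false = true
[1.1.1] true AND true AND true = true
[1.1.2.1] true AND true = true
[1.1.2.2] false AND false = false
[1.1.2] true → false = false
[1.1] true OR false = true
[1] NOT true = false
[2.1] true AND false AND true = false
[2.2] true AND true AND true = true
[2.3.2.1.1] false OR false = false
[2.3.2.1] NOT false = true
[2.3.2] NOT true = false
[2.3] false OR false = false
[2] false AND true AND false = false
[root] exactly-one(false, false) = false
Overall: false → dropped

Dropped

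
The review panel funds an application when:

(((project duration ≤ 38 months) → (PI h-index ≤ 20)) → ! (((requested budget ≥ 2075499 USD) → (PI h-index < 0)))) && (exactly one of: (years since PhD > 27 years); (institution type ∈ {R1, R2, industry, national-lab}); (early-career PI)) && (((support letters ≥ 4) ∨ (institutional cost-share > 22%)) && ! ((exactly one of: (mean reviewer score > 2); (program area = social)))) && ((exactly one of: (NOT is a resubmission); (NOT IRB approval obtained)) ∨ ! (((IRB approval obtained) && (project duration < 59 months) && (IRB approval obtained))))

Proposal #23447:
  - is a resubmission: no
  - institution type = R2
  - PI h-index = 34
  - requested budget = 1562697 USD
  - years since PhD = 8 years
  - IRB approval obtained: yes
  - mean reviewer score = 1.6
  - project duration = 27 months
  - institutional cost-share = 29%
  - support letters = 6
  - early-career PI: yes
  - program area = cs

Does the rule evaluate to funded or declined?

Atomic conditions:
  project duration ≤ 38 months: 27 ≤ 38 is true
  PI h-index ≤ 20: 34 ≤ 20 is false
  requested budget ≥ 2075499 USD: 1562697 ≥ 2075499 is false
  PI h-index < 0: 34 < 0 is false
  years since PhD > 27 years: 8 > 27 is false
  institution type ∈ {R1, R2, industry, national-lab}: R2 is in the set → true
  early-career PI: yes → true
  support letters ≥ 4: 6 ≥ 4 is true
  institutional cost-share > 22%: 29 > 22 is true
  mean reviewer score > 2: 1.6 > 2 is false
  program area = social: cs == social is false
  NOT is a resubmission: no → true
  NOT IRB approval obtained: yes → false
  IRB approval obtained: yes → true
  project duration < 59 months: 27 < 59 is true
Combine:
[1.1] true → false = false
[1.2.1] false → false (antecedent false ⇒ implication holds) = true
[1.2] NOT true = false
[1] false → false (antecedent false ⇒ implication holds) = true
[2] exactly-one(false, true, true) = false
[3.1] true OR true = true
[3.2.1] exactly-one(false, false) = false
[3.2] NOT false = true
[3] true AND true = true
[4.1] exactly-one(true, false) = true
[4.2.1] true AND true AND true = true
[4.2] NOT true = false
[4] true OR false = true
[root] true AND false AND true AND true = false
Overall: false → declined

Declined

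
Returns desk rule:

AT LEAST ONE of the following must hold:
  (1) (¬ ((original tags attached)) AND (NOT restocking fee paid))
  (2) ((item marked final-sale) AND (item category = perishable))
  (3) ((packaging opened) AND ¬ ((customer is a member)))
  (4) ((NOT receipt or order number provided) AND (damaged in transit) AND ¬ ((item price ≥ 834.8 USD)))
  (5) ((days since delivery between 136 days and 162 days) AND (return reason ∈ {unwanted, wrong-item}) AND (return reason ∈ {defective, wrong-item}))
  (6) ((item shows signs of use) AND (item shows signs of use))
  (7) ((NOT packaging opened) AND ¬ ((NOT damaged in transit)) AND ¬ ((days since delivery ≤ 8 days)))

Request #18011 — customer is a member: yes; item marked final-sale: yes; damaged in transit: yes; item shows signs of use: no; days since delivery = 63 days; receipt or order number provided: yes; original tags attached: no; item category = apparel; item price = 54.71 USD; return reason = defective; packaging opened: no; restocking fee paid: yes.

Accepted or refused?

Atomic conditions:
  original tags attached: no → false
  NOT restocking fee paid: yes → false
  item marked final-sale: yes → true
  item category = perishable: apparel == perishable is false
  packaging opened: no → false
  customer is a member: yes → true
  NOT receipt or order number provided: yes → false
  damaged in transit: yes → true
  item price ≥ 834.8 USD: 54.71 ≥ 834.8 is false
  days since delivery between 136 days and 162 days: 63 in [136, 162] is false
  return reason ∈ {unwanted, wrong-item}: defective is not in the set → false
  return reason ∈ {defective, wrong-item}: defective is in the set → true
  item shows signs of use: no → false
  NOT packaging opened: no → true
  NOT damaged in transit: yes → false
  days since delivery ≤ 8 days: 63 ≤ 8 is false
Combine:
[1.1] NOT false = true
[1] true AND false = false
[2] true AND false = false
[3.2] NOT true = false
[3] false AND false = false
[4.3] NOT false = true
[4] false AND true AND true = false
[5] false AND false AND true = false
[6] false AND false = false
[7.2] NOT false = true
[7.3] NOT false = true
[7] true AND true AND true = true
[root] false OR false OR false OR false OR false OR false OR true = true
Overall: true → accepted

Accepted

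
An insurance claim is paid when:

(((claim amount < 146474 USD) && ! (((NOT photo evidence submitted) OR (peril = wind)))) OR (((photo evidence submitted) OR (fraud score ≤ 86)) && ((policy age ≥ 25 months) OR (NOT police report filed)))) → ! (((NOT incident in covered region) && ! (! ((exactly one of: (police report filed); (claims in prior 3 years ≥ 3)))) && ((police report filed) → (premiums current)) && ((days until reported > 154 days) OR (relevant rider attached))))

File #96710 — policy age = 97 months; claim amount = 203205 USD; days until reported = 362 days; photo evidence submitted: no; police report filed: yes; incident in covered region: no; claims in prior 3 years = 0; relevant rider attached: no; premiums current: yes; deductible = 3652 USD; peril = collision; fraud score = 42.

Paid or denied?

Atomic conditions:
  claim amount < 146474 USD: 203205 < 146474 is false
  NOT photo evidence submitted: no → true
  peril = wind: collision == wind is false
  photo evidence submitted: no → false
  fraud score ≤ 86: 42 ≤ 86 is true
  policy age ≥ 25 months: 97 ≥ 25 is true
  NOT police report filed: yes → false
  NOT incident in covered region: no → true
  police report filed: yes → true
  claims in prior 3 years ≥ 3: 0 ≥ 3 is false
  premiums current: yes → true
  days until reported > 154 days: 362 > 154 is true
  relevant rider attached: no → false
Combine:
[1.1.2.1] true OR false = true
[1.1.2] NOT true = false
[1.1] false AND false = false
[1.2.1] false OR true = true
[1.2.2] true OR false = true
[1.2] true AND true = true
[1] false OR true = true
[2.1.2.1.1] exactly-one(true, false) = true
[2.1.2.1] NOT true = false
[2.1.2] NOT false = true
[2.1.3] true → true = true
[2.1.4] true OR false = true
[2.1] true AND true AND true AND true = true
[2] NOT true = false
[root] true → false = false
Overall: false → denied

Denied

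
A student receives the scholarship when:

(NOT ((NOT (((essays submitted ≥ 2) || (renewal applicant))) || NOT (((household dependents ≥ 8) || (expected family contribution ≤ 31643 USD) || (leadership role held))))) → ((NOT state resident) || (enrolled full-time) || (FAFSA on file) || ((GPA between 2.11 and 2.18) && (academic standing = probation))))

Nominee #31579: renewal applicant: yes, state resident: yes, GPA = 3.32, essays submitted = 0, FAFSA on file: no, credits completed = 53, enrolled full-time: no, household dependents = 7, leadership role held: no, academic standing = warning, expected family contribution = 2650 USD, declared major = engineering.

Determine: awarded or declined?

Declined

Atomic conditions:
  essays submitted ≥ 2: 0 ≥ 2 is false
  renewal applicant: yes → true
  household dependents ≥ 8: 7 ≥ 8 is false
  expected family contribution ≤ 31643 USD: 2650 ≤ 31643 is true
  leadership role held: no → false
  NOT state resident: yes → false
  enrolled full-time: no → false
  FAFSA on file: no → false
  GPA between 2.11 and 2.18: 3.32 in [2.11, 2.18] is false
  academic standing = probation: warning == probation is false
Combine:
[1.1.1.1] false OR true = true
[1.1.1] NOT true = false
[1.1.2.1] false OR true OR false = true
[1.1.2] NOT true = false
[1.1] false OR false = false
[1] NOT false = true
[2.4] false AND false = false
[2] false OR false OR false OR false = false
[root] true → false = false
Overall: false → declined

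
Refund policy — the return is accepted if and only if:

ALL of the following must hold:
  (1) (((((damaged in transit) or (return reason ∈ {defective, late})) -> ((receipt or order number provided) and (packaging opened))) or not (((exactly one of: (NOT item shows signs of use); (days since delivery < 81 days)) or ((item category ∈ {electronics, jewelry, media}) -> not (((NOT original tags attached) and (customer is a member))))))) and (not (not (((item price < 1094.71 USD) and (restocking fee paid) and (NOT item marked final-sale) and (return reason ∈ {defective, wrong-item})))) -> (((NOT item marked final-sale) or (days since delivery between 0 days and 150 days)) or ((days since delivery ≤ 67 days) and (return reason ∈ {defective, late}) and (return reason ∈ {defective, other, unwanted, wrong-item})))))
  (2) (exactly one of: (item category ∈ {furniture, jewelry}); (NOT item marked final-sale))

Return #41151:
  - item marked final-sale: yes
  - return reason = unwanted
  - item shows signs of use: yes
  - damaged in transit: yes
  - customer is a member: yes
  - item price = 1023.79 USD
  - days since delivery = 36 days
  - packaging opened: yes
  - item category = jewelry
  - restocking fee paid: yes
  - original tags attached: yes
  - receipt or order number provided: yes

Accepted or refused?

Atomic conditions:
  damaged in transit: yes → true
  return reason ∈ {defective, late}: unwanted is not in the set → false
  receipt or order number provided: yes → true
  packaging opened: yes → true
  NOT item shows signs of use: yes → false
  days since delivery < 81 days: 36 < 81 is true
  item category ∈ {electronics, jewelry, media}: jewelry is in the set → true
  NOT original tags attached: yes → false
  customer is a member: yes → true
  item price < 1094.71 USD: 1023.79 < 1094.71 is true
  restocking fee paid: yes → true
  NOT item marked final-sale: yes → false
  return reason ∈ {defective, wrong-item}: unwanted is not in the set → false
  days since delivery between 0 days and 150 days: 36 in [0, 150] is true
  days since delivery ≤ 67 days: 36 ≤ 67 is true
  return reason ∈ {defective, other, unwanted, wrong-item}: unwanted is in the set → true
  item category ∈ {furniture, jewelry}: jewelry is in the set → true
Combine:
[1.1.1.1] true OR false = true
[1.1.1.2] true AND true = true
[1.1.1] true → true = true
[1.1.2.1.1] exactly-one(false, true) = true
[1.1.2.1.2.2.1] false AND true = false
[1.1.2.1.2.2] NOT false = true
[1.1.2.1.2] true → true = true
[1.1.2.1] true OR true = true
[1.1.2] NOT true = false
[1.1] true OR false = true
[1.2.1.1.1] true AND true AND false AND false = false
[1.2.1.1] NOT false = true
[1.2.1] NOT true = false
[1.2.2.1] false OR true = true
[1.2.2.2] true AND false AND true = false
[1.2.2] true OR false = true
[1.2] false → true (antecedent false ⇒ implication holds) = true
[1] true AND true = true
[2] exactly-one(true, false) = true
[root] true AND true = true
Overall: true → accepted

Accepted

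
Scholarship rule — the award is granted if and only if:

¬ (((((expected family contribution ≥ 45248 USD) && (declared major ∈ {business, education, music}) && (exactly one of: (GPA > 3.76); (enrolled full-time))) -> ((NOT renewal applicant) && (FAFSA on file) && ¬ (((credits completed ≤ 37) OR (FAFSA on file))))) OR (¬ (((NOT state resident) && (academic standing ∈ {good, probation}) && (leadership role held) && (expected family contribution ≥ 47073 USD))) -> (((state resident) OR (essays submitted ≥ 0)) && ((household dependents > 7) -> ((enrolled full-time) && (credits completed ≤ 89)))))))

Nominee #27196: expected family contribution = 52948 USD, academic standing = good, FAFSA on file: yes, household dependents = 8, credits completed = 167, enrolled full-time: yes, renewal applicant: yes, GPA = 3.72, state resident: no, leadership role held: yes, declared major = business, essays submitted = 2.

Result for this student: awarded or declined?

Declined

Atomic conditions:
  expected family contribution ≥ 45248 USD: 52948 ≥ 45248 is true
  declared major ∈ {business, education, music}: business is in the set → true
  GPA > 3.76: 3.72 > 3.76 is false
  enrolled full-time: yes → true
  NOT renewal applicant: yes → false
  FAFSA on file: yes → true
  credits completed ≤ 37: 167 ≤ 37 is false
  NOT state resident: no → true
  academic standing ∈ {good, probation}: good is in the set → true
  leadership role held: yes → true
  expected family contribution ≥ 47073 USD: 52948 ≥ 47073 is true
  state resident: no → false
  essays submitted ≥ 0: 2 ≥ 0 is true
  household dependents > 7: 8 > 7 is true
  credits completed ≤ 89: 167 ≤ 89 is false
Combine:
[1.1.1.3] exactly-one(false, true) = true
[1.1.1] true AND true AND true = true
[1.1.2.3.1] false OR true = true
[1.1.2.3] NOT true = false
[1.1.2] false AND true AND false = false
[1.1] true → false = false
[1.2.1.1] true AND true AND true AND true = true
[1.2.1] NOT true = false
[1.2.2.1] false OR true = true
[1.2.2.2.2] true AND false = false
[1.2.2.2] true → false = false
[1.2.2] true AND false = false
[1.2] false → false (antecedent false ⇒ implication holds) = true
[1] false OR true = true
[root] NOT true = false
Overall: false → declined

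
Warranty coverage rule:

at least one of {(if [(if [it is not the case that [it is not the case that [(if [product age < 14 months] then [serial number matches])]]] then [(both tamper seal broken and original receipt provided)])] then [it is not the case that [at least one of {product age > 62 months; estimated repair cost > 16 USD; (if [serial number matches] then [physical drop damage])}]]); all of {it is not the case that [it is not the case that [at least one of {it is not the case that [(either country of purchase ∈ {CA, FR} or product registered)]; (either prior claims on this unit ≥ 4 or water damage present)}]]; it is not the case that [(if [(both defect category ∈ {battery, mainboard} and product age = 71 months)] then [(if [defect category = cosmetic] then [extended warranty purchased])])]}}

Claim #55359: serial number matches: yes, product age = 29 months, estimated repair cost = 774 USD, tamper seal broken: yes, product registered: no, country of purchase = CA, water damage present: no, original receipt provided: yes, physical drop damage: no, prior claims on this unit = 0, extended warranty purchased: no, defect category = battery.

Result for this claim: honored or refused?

Atomic conditions:
  product age < 14 months: 29 < 14 is false
  serial number matches: yes → true
  tamper seal broken: yes → true
  original receipt provided: yes → true
  product age > 62 months: 29 > 62 is false
  estimated repair cost > 16 USD: 774 > 16 is true
  physical drop damage: no → false
  country of purchase ∈ {CA, FR}: CA is in the set → true
  product registered: no → false
  prior claims on this unit ≥ 4: 0 ≥ 4 is false
  water damage present: no → false
  defect category ∈ {battery, mainboard}: battery is in the set → true
  product age = 71 months: 29 == 71 is false
  defect category = cosmetic: battery == cosmetic is false
  extended warranty purchased: no → false
Combine:
[1.1.1.1.1] false → true (antecedent false ⇒ implication holds) = true
[1.1.1.1] NOT true = false
[1.1.1] NOT false = true
[1.1.2] true AND true = true
[1.1] true → true = true
[1.2.1.3] true → false = false
[1.2.1] false OR true OR false = true
[1.2] NOT true = false
[1] true → false = false
[2.1.1.1.1.1] true OR false = true
[2.1.1.1.1] NOT true = false
[2.1.1.1.2] false OR false = false
[2.1.1.1] false OR false = false
[2.1.1] NOT false = true
[2.1] NOT true = false
[2.2.1.1] true AND false = false
[2.2.1.2] false → false (antecedent false ⇒ implication holds) = true
[2.2.1] false → true (antecedent false ⇒ implication holds) = true
[2.2] NOT true = false
[2] false AND false = false
[root] false OR false = false
Overall: false → refused

Refused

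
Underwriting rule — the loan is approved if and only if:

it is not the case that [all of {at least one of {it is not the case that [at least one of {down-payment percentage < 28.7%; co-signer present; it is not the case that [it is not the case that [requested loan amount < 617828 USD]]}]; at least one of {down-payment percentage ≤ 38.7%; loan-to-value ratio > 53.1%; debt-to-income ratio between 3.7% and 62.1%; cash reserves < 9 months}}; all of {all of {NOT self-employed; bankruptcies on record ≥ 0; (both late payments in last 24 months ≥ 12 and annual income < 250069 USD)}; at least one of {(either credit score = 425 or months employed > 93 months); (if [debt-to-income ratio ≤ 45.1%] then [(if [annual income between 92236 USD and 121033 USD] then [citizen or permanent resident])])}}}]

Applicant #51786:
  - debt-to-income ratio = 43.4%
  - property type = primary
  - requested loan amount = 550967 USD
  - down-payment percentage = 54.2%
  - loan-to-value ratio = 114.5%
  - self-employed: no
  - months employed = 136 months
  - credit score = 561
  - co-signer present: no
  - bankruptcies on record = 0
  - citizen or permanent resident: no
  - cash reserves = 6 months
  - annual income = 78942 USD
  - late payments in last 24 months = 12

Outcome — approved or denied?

Denied

Atomic conditions:
  down-payment percentage < 28.7%: 54.2 < 28.7 is false
  co-signer present: no → false
  requested loan amount < 617828 USD: 550967 < 617828 is true
  down-payment percentage ≤ 38.7%: 54.2 ≤ 38.7 is false
  loan-to-value ratio > 53.1%: 114.5 > 53.1 is true
  debt-to-income ratio between 3.7% and 62.1%: 43.4 in [3.7, 62.1] is true
  cash reserves < 9 months: 6 < 9 is true
  NOT self-employed: no → true
  bankruptcies on record ≥ 0: 0 ≥ 0 is true
  late payments in last 24 months ≥ 12: 12 ≥ 12 is true
  annual income < 250069 USD: 78942 < 250069 is true
  credit score = 425: 561 == 425 is false
  months employed > 93 months: 136 > 93 is true
  debt-to-income ratio ≤ 45.1%: 43.4 ≤ 45.1 is true
  annual income between 92236 USD and 121033 USD: 78942 in [92236, 121033] is false
  citizen or permanent resident: no → false
Combine:
[1.1.1.1.3.1] NOT true = false
[1.1.1.1.3] NOT false = true
[1.1.1.1] false OR false OR true = true
[1.1.1] NOT true = false
[1.1.2] false OR true OR true OR true = true
[1.1] false OR true = true
[1.2.1.3] true AND true = true
[1.2.1] true AND true AND true = true
[1.2.2.1] false OR true = true
[1.2.2.2.2] false → false (antecedent false ⇒ implication holds) = true
[1.2.2.2] true → true = true
[1.2.2] true OR true = true
[1.2] true AND true = true
[1] true AND true = true
[root] NOT true = false
Overall: false → denied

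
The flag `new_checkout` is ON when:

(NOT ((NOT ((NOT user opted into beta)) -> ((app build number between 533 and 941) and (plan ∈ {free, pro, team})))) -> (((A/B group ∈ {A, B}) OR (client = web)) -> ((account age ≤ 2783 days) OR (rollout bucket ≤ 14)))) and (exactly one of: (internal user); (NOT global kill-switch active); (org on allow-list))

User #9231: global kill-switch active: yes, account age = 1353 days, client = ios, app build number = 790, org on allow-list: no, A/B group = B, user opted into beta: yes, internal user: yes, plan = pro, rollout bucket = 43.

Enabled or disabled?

Enabled

Atomic conditions:
  NOT user opted into beta: yes → false
  app build number between 533 and 941: 790 in [533, 941] is true
  plan ∈ {free, pro, team}: pro is in the set → true
  A/B group ∈ {A, B}: B is in the set → true
  client = web: ios == web is false
  account age ≤ 2783 days: 1353 ≤ 2783 is true
  rollout bucket ≤ 14: 43 ≤ 14 is false
  internal user: yes → true
  NOT global kill-switch active: yes → false
  org on allow-list: no → false
Combine:
[1.1.1.1] NOT false = true
[1.1.1.2] true AND true = true
[1.1.1] true → true = true
[1.1] NOT true = false
[1.2.1] true OR false = true
[1.2.2] true OR false = true
[1.2] true → true = true
[1] false → true (antecedent false ⇒ implication holds) = true
[2] exactly-one(true, false, false) = true
[root] true AND true = true
Overall: true → enabled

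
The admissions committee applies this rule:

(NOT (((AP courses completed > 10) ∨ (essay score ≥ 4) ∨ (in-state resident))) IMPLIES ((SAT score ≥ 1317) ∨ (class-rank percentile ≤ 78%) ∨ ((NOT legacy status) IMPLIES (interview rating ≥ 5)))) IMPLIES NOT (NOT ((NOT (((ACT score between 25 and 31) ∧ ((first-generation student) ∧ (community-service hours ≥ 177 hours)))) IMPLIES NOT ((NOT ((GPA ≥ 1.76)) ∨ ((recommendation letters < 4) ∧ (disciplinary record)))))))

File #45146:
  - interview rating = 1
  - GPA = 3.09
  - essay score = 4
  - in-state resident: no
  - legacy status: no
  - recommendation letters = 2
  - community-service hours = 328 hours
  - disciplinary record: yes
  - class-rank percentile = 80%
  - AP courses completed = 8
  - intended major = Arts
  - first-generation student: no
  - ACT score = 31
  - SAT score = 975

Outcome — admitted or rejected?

Rejected

Atomic conditions:
  AP courses completed > 10: 8 > 10 is false
  essay score ≥ 4: 4 ≥ 4 is true
  in-state resident: no → false
  SAT score ≥ 1317: 975 ≥ 1317 is false
  class-rank percentile ≤ 78%: 80 ≤ 78 is false
  NOT legacy status: no → true
  interview rating ≥ 5: 1 ≥ 5 is false
  ACT score between 25 and 31: 31 in [25, 31] is true
  first-generation student: no → false
  community-service hours ≥ 177 hours: 328 ≥ 177 is true
  GPA ≥ 1.76: 3.09 ≥ 1.76 is true
  recommendation letters < 4: 2 < 4 is true
  disciplinary record: yes → true
Combine:
[1.1.1] false OR true OR false = true
[1.1] NOT true = false
[1.2.3] true → false = false
[1.2] false OR false OR false = false
[1] false → false (antecedent false ⇒ implication holds) = true
[2.1.1.1.1.2] false AND true = false
[2.1.1.1.1] true AND false = false
[2.1.1.1] NOT false = true
[2.1.1.2.1.1] NOT true = false
[2.1.1.2.1.2] true AND true = true
[2.1.1.2.1] false OR true = true
[2.1.1.2] NOT true = false
[2.1.1] true → false = false
[2.1] NOT false = true
[2] NOT true = false
[root] true → false = false
Overall: false → rejected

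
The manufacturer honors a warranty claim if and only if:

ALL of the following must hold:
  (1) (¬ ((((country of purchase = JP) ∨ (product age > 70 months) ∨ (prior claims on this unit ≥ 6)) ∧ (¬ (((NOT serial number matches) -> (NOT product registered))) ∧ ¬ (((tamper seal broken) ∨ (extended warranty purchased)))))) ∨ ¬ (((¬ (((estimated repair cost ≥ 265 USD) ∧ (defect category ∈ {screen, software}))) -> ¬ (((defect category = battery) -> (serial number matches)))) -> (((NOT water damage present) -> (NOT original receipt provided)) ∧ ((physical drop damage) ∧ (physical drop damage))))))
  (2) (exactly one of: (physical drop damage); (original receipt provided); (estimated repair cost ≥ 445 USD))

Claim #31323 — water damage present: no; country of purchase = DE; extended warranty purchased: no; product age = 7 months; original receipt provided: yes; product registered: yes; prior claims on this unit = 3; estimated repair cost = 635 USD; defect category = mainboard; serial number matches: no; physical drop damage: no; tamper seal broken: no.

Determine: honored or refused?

Atomic conditions:
  country of purchase = JP: DE == JP is false
  product age > 70 months: 7 > 70 is false
  prior claims on this unit ≥ 6: 3 ≥ 6 is false
  NOT serial number matches: no → true
  NOT product registered: yes → false
  tamper seal broken: no → false
  extended warranty purchased: no → false
  estimated repair cost ≥ 265 USD: 635 ≥ 265 is true
  defect category ∈ {screen, software}: mainboard is not in the set → false
  defect category = battery: mainboard == battery is false
  serial number matches: no → false
  NOT water damage present: no → true
  NOT original receipt provided: yes → false
  physical drop damage: no → false
  original receipt provided: yes → true
  estimated repair cost ≥ 445 USD: 635 ≥ 445 is true
Combine:
[1.1.1.1] false OR false OR false = false
[1.1.1.2.1.1] true → false = false
[1.1.1.2.1] NOT false = true
[1.1.1.2.2.1] false OR false = false
[1.1.1.2.2] NOT false = true
[1.1.1.2] true AND true = true
[1.1.1] false AND true = false
[1.1] NOT false = true
[1.2.1.1.1.1] true AND false = false
[1.2.1.1.1] NOT false = true
[1.2.1.1.2.1] false → false (antecedent false ⇒ implication holds) = true
[1.2.1.1.2] NOT true = false
[1.2.1.1] true → false = false
[1.2.1.2.1] true → false = false
[1.2.1.2.2] false AND false = false
[1.2.1.2] false AND false = false
[1.2.1] false → false (antecedent false ⇒ implication holds) = true
[1.2] NOT true = false
[1] true OR false = true
[2] exactly-one(false, true, true) = false
[root] true AND false = false
Overall: false → refused

Refused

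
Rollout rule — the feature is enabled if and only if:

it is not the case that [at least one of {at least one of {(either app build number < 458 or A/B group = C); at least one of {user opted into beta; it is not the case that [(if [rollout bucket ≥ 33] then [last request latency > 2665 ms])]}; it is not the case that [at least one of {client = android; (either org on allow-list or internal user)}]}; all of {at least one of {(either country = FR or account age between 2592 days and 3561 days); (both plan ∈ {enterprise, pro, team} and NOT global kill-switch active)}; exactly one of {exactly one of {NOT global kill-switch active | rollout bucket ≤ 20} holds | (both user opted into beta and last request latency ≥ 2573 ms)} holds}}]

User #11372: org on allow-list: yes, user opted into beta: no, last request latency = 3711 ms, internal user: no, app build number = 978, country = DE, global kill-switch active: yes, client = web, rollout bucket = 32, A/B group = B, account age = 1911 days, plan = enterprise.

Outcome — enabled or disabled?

Enabled

Atomic conditions:
  app build number < 458: 978 < 458 is false
  A/B group = C: B == C is false
  user opted into beta: no → false
  rollout bucket ≥ 33: 32 ≥ 33 is false
  last request latency > 2665 ms: 3711 > 2665 is true
  client = android: web == android is false
  org on allow-list: yes → true
  internal user: no → false
  country = FR: DE == FR is false
  account age between 2592 days and 3561 days: 1911 in [2592, 3561] is false
  plan ∈ {enterprise, pro, team}: enterprise is in the set → true
  NOT global kill-switch active: yes → false
  rollout bucket ≤ 20: 32 ≤ 20 is false
  last request latency ≥ 2573 ms: 3711 ≥ 2573 is true
Combine:
[1.1.1] false OR false = false
[1.1.2.2.1] false → true (antecedent false ⇒ implication holds) = true
[1.1.2.2] NOT true = false
[1.1.2] false OR false = false
[1.1.3.1.2] true OR false = true
[1.1.3.1] false OR true = true
[1.1.3] NOT true = false
[1.1] false OR false OR false = false
[1.2.1.1] false OR false = false
[1.2.1.2] true AND false = false
[1.2.1] false OR false = false
[1.2.2.1] exactly-one(false, false) = false
[1.2.2.2] false AND true = false
[1.2.2] exactly-one(false, false) = false
[1.2] false AND false = false
[1] false OR false = false
[root] NOT false = true
Overall: true → enabled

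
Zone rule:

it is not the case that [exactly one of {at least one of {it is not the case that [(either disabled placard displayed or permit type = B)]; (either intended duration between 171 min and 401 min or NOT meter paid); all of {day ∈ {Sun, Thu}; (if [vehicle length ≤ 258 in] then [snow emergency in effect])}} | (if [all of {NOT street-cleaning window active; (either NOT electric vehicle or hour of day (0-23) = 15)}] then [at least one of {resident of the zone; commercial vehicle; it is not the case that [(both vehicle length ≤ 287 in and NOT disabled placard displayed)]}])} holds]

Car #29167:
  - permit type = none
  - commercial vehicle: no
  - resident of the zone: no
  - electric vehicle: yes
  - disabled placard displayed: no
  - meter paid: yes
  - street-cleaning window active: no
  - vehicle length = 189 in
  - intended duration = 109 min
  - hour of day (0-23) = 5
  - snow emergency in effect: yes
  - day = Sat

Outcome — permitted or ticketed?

Atomic conditions:
  disabled placard displayed: no → false
  permit type = B: none == B is false
  intended duration between 171 min and 401 min: 109 in [171, 401] is false
  NOT meter paid: yes → false
  day ∈ {Sun, Thu}: Sat is not in the set → false
  vehicle length ≤ 258 in: 189 ≤ 258 is true
  snow emergency in effect: yes → true
  NOT street-cleaning window active: no → true
  NOT electric vehicle: yes → false
  hour of day (0-23) = 15: 5 == 15 is false
  resident of the zone: no → false
  commercial vehicle: no → false
  vehicle length ≤ 287 in: 189 ≤ 287 is true
  NOT disabled placard displayed: no → true
Combine:
[1.1.1.1] false OR false = false
[1.1.1] NOT false = true
[1.1.2] false OR false = false
[1.1.3.2] true → true = true
[1.1.3] false AND true = false
[1.1] true OR false OR false = true
[1.2.1.2] false OR false = false
[1.2.1] true AND false = false
[1.2.2.3.1] true AND true = true
[1.2.2.3] NOT true = false
[1.2.2] false OR false OR false = false
[1.2] false → false (antecedent false ⇒ implication holds) = true
[1] exactly-one(true, true) = false
[root] NOT false = true
Overall: true → permitted

Permitted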